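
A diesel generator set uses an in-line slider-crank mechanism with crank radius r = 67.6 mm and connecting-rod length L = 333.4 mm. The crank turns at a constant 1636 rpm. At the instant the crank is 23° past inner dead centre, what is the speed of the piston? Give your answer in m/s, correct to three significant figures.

5.37

ω = 2π·1636/60 = 171.3 rad/s
For an in-line slider-crank, x = r cosθ + √(L² − r² sin²θ), so v = −rω sinθ·[1 + r cosθ/√(L² − r² sin²θ)].
With r = 0.0676 m, L = 0.3334 m, θ = 23°: √(L² − r² sin²θ) = 0.33235 m.
v = −0.0676·171.3·0.39073·[1 + 0.0676·0.92050/0.33235] = -5.3724 m/s.
|v| = 5.3724 m/s.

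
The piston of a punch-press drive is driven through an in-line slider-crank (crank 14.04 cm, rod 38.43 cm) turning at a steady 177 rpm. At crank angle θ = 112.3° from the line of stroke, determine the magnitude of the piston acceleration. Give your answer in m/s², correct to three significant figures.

ω = 2π·177/60 = 18.54 rad/s
x(θ) = r cosθ + √(L² − r² sin²θ); with ω constant, a = ω²·d²x/dθ².
d²x/dθ² = −r cosθ − r²(cos2θ)/√u − r⁴ sin²2θ/(4u^{3/2}),  u = L² − r² sin²θ = 0.130813 m².
Substituting r = 0.1404 m, L = 0.3843 m, θ = 112.3°: d²x/dθ² = +0.09107 m.
a = ω²·d²x/dθ² = (18.54)²·(+0.09107) = +31.288 m/s²;  |a| = 31.288 m/s².

31.3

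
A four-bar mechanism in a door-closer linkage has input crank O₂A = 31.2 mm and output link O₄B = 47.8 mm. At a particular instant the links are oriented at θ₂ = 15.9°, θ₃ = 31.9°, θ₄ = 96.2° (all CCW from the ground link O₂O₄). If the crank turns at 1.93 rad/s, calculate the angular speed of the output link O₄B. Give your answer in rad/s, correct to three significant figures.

0.385

ω₂ = 1.93 rad/s
Differentiating the loop-closure r₂e^{iθ₂}+r₃e^{iθ₃}=r₁+r₄e^{iθ₄} gives r₂ω₂e^{iθ₂}+r₃ω₃e^{iθ₃}=r₄ω₄e^{iθ₄}.
Eliminating the other unknown: ω₄ = r₂ω₂ sin(θ₂−θ₃) / [r₄ sin(θ₄−θ₃)].
Numerator sine = -0.27564; denominator sine = +0.90108.
Result = 0.0312·1.93·(-0.27564) / (0.0478·(+0.90108)) = -0.38535 rad/s; magnitude 0.38535 rad/s.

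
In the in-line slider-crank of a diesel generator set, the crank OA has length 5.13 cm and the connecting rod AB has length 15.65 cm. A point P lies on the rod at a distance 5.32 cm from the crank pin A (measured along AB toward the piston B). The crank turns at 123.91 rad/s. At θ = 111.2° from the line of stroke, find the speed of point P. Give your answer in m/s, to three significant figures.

ω = 123.9 rad/s.  Crank-pin speed |V_A| = rω = 6.3566 m/s, perpendicular to OA.
Rod angle: sinφ = −(r/L) sinθ ⇒ φ = -17.795°; ω_rod = −rω cosθ/√(L²−r²sin²θ) = +15.426 rad/s.
V_P = V_A + ω_rod × AP, with AP = 0.0532 m along the rod.
Components: V_Px = −rω sinθ − a·ω_rod·sinφ = -5.6756 m/s;  V_Py = rω cosθ + a·ω_rod·cosφ = -1.5173 m/s.
|V_P| = √(V_Px² + V_Py²) = 5.8749 m/s.

5.87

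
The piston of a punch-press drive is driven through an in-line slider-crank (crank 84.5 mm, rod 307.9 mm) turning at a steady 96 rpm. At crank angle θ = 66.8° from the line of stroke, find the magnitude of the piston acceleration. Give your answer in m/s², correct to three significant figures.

1.72

ω = 2π·96/60 = 10.05 rad/s
x(θ) = r cosθ + √(L² − r² sin²θ); with ω constant, a = ω²·d²x/dθ².
d²x/dθ² = −r cosθ − r²(cos2θ)/√u − r⁴ sin²2θ/(4u^{3/2}),  u = L² − r² sin²θ = 0.0887703 m².
Substituting r = 0.0845 m, L = 0.3079 m, θ = 66.8°: d²x/dθ² = -0.017014 m.
a = ω²·d²x/dθ² = (10.05)²·(-0.017014) = -1.7195 m/s²;  |a| = 1.7195 m/s².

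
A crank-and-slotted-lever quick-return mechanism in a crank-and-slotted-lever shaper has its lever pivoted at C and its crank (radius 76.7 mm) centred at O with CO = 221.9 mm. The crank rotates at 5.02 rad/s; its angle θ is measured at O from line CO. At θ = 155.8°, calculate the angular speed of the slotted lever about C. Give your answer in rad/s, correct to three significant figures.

2.01

ω = 5.02 rad/s
Crank pin A relative to C: A = (d + r cosθ, r sinθ); lever angle φ = atan2(r sinθ, d + r cosθ).
Differentiating tanφ: φ̇ = rω(d cosθ + r)/(d² + r² + 2dr cosθ).
d² + r² + 2dr cosθ = |CA|² = 0.0240744 m²;  d cosθ + r = -0.1257 m.
|ω_lever| = |0.0767·5.02·-0.1257| / 0.0240744 = 2.0104 rad/s.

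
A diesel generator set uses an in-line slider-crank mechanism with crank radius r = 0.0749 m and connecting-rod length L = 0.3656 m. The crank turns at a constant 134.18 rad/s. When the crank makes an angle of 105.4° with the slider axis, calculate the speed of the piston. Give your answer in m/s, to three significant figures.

9.15

ω = 134.2 rad/s
For an in-line slider-crank, x = r cosθ + √(L² − r² sin²θ), so v = −rω sinθ·[1 + r cosθ/√(L² − r² sin²θ)].
With r = 0.0749 m, L = 0.3656 m, θ = 105.4°: √(L² − r² sin²θ) = 0.3584 m.
v = −0.0749·134.2·0.96410·[1 + 0.0749·-0.26556/0.3584] = -9.1515 m/s.
|v| = 9.1515 m/s.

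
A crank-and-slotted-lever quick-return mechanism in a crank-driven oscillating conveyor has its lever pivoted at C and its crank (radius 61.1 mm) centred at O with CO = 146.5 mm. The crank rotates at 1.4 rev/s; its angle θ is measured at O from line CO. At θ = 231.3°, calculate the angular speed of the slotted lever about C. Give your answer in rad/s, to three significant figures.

1.17

ω = 8.796 rad/s (from 1.4 rev/s).
Crank pin A relative to C: A = (d + r cosθ, r sinθ); lever angle φ = atan2(r sinθ, d + r cosθ).
Differentiating tanφ: φ̇ = rω(d cosθ + r)/(d² + r² + 2dr cosθ).
d² + r² + 2dr cosθ = |CA|² = 0.0140022 m²;  d cosθ + r = -0.030498 m.
|ω_lever| = |0.0611·8.796·-0.030498| / 0.0140022 = 1.1706 rad/s.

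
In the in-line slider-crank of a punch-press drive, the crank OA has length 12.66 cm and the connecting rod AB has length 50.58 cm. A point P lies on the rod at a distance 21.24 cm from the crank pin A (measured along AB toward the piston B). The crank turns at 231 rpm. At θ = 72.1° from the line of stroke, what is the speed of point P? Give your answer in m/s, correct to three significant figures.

ω = 24.19 rad/s.  Crank-pin speed |V_A| = rω = 3.0625 m/s, perpendicular to OA.
Rod angle: sinφ = −(r/L) sinθ ⇒ φ = -13.779°; ω_rod = −rω cosθ/√(L²−r²sin²θ) = -1.9161 rad/s.
V_P = V_A + ω_rod × AP, with AP = 0.2124 m along the rod.
Components: V_Px = −rω sinθ − a·ω_rod·sinφ = -3.0112 m/s;  V_Py = rω cosθ + a·ω_rod·cosφ = +0.54601 m/s.
|V_P| = √(V_Px² + V_Py²) = 3.0603 m/s.

3.06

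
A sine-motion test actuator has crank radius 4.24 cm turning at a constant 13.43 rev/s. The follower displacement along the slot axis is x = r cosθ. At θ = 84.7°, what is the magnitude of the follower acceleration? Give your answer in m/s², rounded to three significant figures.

27.9

ω = 84.38 rad/s (from 13.43 rev/s).
x = r cosθ ⇒ ẍ = −rω² cosθ (ω constant).
|a| = rω²|cosθ| = 0.0424·(84.38)²·|cos 84.7°| = 27.888 m/s².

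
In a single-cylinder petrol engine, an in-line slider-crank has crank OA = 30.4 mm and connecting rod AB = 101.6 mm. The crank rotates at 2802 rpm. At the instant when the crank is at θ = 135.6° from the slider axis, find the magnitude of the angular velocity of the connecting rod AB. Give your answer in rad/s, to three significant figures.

ω = 293.4 rad/s (converted from 2802 rpm).
The rod makes angle φ with the slider axis where L sinφ = r sinθ; differentiating, L cosφ·φ̇ = r ω cosθ.
L cosφ = √(L² − r² sin²θ) = 0.099349 m.
|ω_rod| = r ω |cosθ| / √(L² − r² sin²θ) = 0.0304·293.4·0.71447/0.099349 = 64.15 rad/s.

64.1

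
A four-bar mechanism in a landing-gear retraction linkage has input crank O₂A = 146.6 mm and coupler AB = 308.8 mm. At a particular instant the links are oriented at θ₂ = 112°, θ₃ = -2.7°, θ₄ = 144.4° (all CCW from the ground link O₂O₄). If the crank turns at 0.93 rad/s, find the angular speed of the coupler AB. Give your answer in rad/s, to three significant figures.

0.436

ω₂ = 0.93 rad/s
Differentiating the loop-closure r₂e^{iθ₂}+r₃e^{iθ₃}=r₁+r₄e^{iθ₄} gives r₂ω₂e^{iθ₂}+r₃ω₃e^{iθ₃}=r₄ω₄e^{iθ₄}.
Eliminating the other unknown: ω₃ = r₂ω₂ sin(θ₄−θ₂) / [r₃ sin(θ₃−θ₄)].
Numerator sine = +0.53583; denominator sine = -0.54317.
Result = 0.1466·0.93·(+0.53583) / (0.3088·(-0.54317)) = -0.43554 rad/s; magnitude 0.43554 rad/s.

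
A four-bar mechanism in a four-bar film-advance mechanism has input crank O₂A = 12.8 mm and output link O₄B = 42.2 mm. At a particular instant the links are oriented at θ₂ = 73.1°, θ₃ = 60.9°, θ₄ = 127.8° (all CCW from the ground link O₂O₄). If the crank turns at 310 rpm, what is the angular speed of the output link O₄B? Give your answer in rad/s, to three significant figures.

ω₂ = 32.46 rad/s (from 310 rpm).
Differentiating the loop-closure r₂e^{iθ₂}+r₃e^{iθ₃}=r₁+r₄e^{iθ₄} gives r₂ω₂e^{iθ₂}+r₃ω₃e^{iθ₃}=r₄ω₄e^{iθ₄}.
Eliminating the other unknown: ω₄ = r₂ω₂ sin(θ₂−θ₃) / [r₄ sin(θ₄−θ₃)].
Numerator sine = +0.21132; denominator sine = +0.91982.
Result = 0.0128·32.46·(+0.21132) / (0.0422·(+0.91982)) = +2.2622 rad/s; magnitude 2.2622 rad/s.

2.26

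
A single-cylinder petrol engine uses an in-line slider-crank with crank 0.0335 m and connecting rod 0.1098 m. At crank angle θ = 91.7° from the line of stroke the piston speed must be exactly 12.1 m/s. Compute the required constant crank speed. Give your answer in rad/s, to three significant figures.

For an in-line slider-crank, |v_piston| = rω|sinθ|·[1 + r cosθ/√(L² − r² sin²θ)].
With r = 0.0335 m, L = 0.1098 m, θ = 91.7°: the bracketed kinematic factor |dx/dθ| = 0.033167 m.
ω = v/|dx/dθ| = 12.1/0.033167 = 364.82 rad/s.

365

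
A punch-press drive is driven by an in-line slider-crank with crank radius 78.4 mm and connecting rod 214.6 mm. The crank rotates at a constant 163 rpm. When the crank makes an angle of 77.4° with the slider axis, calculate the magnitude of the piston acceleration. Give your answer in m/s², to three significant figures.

ω = 2π·163/60 = 17.07 rad/s
x(θ) = r cosθ + √(L² − r² sin²θ); with ω constant, a = ω²·d²x/dθ².
d²x/dθ² = −r cosθ − r²(cos2θ)/√u − r⁴ sin²2θ/(4u^{3/2}),  u = L² − r² sin²θ = 0.0401991 m².
Substituting r = 0.0784 m, L = 0.2146 m, θ = 77.4°: d²x/dθ² = +0.010424 m.
a = ω²·d²x/dθ² = (17.07)²·(+0.010424) = +3.0372 m/s²;  |a| = 3.0372 m/s².

3.04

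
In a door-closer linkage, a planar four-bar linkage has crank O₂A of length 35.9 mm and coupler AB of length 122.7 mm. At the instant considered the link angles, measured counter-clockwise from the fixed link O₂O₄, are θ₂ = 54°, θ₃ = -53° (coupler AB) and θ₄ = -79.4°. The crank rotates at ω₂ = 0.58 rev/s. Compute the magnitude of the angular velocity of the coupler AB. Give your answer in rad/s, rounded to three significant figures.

1.74

ω₂ = 3.644 rad/s (from 0.58 rev/s).
Differentiating the loop-closure r₂e^{iθ₂}+r₃e^{iθ₃}=r₁+r₄e^{iθ₄} gives r₂ω₂e^{iθ₂}+r₃ω₃e^{iθ₃}=r₄ω₄e^{iθ₄}.
Eliminating the other unknown: ω₃ = r₂ω₂ sin(θ₄−θ₂) / [r₃ sin(θ₃−θ₄)].
Numerator sine = -0.72657; denominator sine = +0.44464.
Result = 0.0359·3.644·(-0.72657) / (0.1227·(+0.44464)) = -1.7423 rad/s; magnitude 1.7423 rad/s.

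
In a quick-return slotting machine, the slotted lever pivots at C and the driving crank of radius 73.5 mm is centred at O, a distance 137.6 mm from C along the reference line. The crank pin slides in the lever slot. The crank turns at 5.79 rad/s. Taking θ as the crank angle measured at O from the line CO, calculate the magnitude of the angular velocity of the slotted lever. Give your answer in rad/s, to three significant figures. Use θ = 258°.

0.949

ω = 5.79 rad/s
Crank pin A relative to C: A = (d + r cosθ, r sinθ); lever angle φ = atan2(r sinθ, d + r cosθ).
Differentiating tanφ: φ̇ = rω(d cosθ + r)/(d² + r² + 2dr cosθ).
d² + r² + 2dr cosθ = |CA|² = 0.0201305 m²;  d cosθ + r = +0.044891 m.
|ω_lever| = |0.0735·5.79·+0.044891| / 0.0201305 = 0.94902 rad/s.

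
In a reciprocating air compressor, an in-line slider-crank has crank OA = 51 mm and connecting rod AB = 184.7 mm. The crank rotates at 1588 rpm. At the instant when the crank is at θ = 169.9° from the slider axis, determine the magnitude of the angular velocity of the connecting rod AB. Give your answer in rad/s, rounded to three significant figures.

ω = 166.3 rad/s (converted from 1588 rpm).
The rod makes angle φ with the slider axis where L sinφ = r sinθ; differentiating, L cosφ·φ̇ = r ω cosθ.
L cosφ = √(L² − r² sin²θ) = 0.18448 m.
|ω_rod| = r ω |cosθ| / √(L² − r² sin²θ) = 0.051·166.3·0.98450/0.18448 = 45.259 rad/s.

45.3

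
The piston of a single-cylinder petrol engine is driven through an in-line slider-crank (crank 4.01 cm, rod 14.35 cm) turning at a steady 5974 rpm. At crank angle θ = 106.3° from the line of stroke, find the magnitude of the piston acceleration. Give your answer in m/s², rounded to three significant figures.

8210

ω = 2π·5974/60 = 625.6 rad/s
x(θ) = r cosθ + √(L² − r² sin²θ); with ω constant, a = ω²·d²x/dθ².
d²x/dθ² = −r cosθ − r²(cos2θ)/√u − r⁴ sin²2θ/(4u^{3/2}),  u = L² − r² sin²θ = 0.0191109 m².
Substituting r = 0.0401 m, L = 0.1435 m, θ = 106.3°: d²x/dθ² = +0.020983 m.
a = ω²·d²x/dθ² = (625.6)²·(+0.020983) = +8212.1 m/s²;  |a| = 8212.1 m/s².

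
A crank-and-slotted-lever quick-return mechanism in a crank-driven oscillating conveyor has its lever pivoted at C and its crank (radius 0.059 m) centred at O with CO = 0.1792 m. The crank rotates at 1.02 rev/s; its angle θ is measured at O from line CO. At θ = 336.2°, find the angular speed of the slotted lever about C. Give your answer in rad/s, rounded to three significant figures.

ω = 6.409 rad/s (from 1.02 rev/s).
Crank pin A relative to C: A = (d + r cosθ, r sinθ); lever angle φ = atan2(r sinθ, d + r cosθ).
Differentiating tanφ: φ̇ = rω(d cosθ + r)/(d² + r² + 2dr cosθ).
d² + r² + 2dr cosθ = |CA|² = 0.054941 m²;  d cosθ + r = +0.22296 m.
|ω_lever| = |0.059·6.409·+0.22296| / 0.054941 = 1.5345 rad/s.

1.53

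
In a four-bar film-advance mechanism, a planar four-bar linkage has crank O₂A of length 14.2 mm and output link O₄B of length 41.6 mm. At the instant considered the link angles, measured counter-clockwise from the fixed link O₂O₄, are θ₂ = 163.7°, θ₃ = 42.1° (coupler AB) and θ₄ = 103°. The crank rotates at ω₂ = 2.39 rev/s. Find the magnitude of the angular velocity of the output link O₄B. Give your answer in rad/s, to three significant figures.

ω₂ = 15.02 rad/s (from 2.39 rev/s).
Differentiating the loop-closure r₂e^{iθ₂}+r₃e^{iθ₃}=r₁+r₄e^{iθ₄} gives r₂ω₂e^{iθ₂}+r₃ω₃e^{iθ₃}=r₄ω₄e^{iθ₄}.
Eliminating the other unknown: ω₄ = r₂ω₂ sin(θ₂−θ₃) / [r₄ sin(θ₄−θ₃)].
Numerator sine = +0.85173; denominator sine = +0.87377.
Result = 0.0142·15.02·(+0.85173) / (0.0416·(+0.87377)) = +4.9966 rad/s; magnitude 4.9966 rad/s.

5.00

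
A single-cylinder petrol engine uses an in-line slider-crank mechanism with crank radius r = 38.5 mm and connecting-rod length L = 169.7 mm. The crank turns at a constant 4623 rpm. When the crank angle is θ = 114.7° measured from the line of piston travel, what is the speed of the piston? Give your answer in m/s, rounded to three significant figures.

ω = 2π·4623/60 = 484.1 rad/s
For an in-line slider-crank, x = r cosθ + √(L² − r² sin²θ), so v = −rω sinθ·[1 + r cosθ/√(L² − r² sin²θ)].
With r = 0.0385 m, L = 0.1697 m, θ = 114.7°: √(L² − r² sin²θ) = 0.16606 m.
v = −0.0385·484.1·0.90851·[1 + 0.0385·-0.41787/0.16606] = -15.293 m/s.
|v| = 15.293 m/s.

15.3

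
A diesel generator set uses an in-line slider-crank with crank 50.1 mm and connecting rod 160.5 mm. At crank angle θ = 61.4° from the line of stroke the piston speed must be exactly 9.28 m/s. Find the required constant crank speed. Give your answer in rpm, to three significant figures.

1740

For an in-line slider-crank, |v_piston| = rω|sinθ|·[1 + r cosθ/√(L² − r² sin²θ)].
With r = 0.0501 m, L = 0.1605 m, θ = 61.4°: the bracketed kinematic factor |dx/dθ| = 0.050821 m.
ω = v/|dx/dθ| = 9.28/0.050821 = 182.6 rad/s.
N = 60ω/(2π) = 1743.7 rpm.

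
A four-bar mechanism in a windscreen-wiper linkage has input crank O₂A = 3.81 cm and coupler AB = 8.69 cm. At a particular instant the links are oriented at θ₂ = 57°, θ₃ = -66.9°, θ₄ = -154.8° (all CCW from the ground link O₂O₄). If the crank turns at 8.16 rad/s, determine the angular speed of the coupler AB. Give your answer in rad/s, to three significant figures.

1.89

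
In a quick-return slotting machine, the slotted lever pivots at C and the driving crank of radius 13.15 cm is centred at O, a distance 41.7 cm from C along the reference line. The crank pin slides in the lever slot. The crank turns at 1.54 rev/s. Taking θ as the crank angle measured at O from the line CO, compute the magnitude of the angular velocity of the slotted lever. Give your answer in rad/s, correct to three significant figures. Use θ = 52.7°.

ω = 9.676 rad/s (from 1.54 rev/s).
Crank pin A relative to C: A = (d + r cosθ, r sinθ); lever angle φ = atan2(r sinθ, d + r cosθ).
Differentiating tanφ: φ̇ = rω(d cosθ + r)/(d² + r² + 2dr cosθ).
d² + r² + 2dr cosθ = |CA|² = 0.257641 m²;  d cosθ + r = +0.3842 m.
|ω_lever| = |0.1315·9.676·+0.3842| / 0.257641 = 1.8974 rad/s.

1.90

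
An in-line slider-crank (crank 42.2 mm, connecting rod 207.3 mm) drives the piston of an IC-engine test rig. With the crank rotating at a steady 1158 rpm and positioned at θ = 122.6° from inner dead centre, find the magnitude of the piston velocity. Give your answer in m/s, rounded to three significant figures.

3.83

ω = 2π·1158/60 = 121.3 rad/s
For an in-line slider-crank, x = r cosθ + √(L² − r² sin²θ), so v = −rω sinθ·[1 + r cosθ/√(L² − r² sin²θ)].
With r = 0.0422 m, L = 0.2073 m, θ = 122.6°: √(L² − r² sin²θ) = 0.20423 m.
v = −0.0422·121.3·0.84245·[1 + 0.0422·-0.53877/0.20423] = -3.8312 m/s.
|v| = 3.8312 m/s.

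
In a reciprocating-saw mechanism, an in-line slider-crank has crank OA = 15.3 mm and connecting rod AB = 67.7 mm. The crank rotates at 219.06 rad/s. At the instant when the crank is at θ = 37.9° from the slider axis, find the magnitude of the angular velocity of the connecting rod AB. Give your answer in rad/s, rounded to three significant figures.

39.4

ω = 219.1 rad/s
The rod makes angle φ with the slider axis where L sinφ = r sinθ; differentiating, L cosφ·φ̇ = r ω cosθ.
L cosφ = √(L² − r² sin²θ) = 0.067044 m.
|ω_rod| = r ω |cosθ| / √(L² − r² sin²θ) = 0.0153·219.1·0.78908/0.067044 = 39.447 rad/s.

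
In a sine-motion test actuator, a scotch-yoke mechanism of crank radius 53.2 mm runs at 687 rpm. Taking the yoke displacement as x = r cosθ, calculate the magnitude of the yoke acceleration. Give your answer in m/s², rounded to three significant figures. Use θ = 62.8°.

ω = 71.94 rad/s (from 687 rpm).
x = r cosθ ⇒ ẍ = −rω² cosθ (ω constant).
|a| = rω²|cosθ| = 0.0532·(71.94)²·|cos 62.8°| = 125.86 m/s².

126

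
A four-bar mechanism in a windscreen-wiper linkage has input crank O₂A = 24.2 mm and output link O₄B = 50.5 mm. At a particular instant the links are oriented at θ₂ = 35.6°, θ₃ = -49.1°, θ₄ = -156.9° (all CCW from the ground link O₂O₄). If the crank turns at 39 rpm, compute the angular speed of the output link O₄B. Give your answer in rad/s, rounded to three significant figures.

ω₂ = 4.084 rad/s (from 39 rpm).
Differentiating the loop-closure r₂e^{iθ₂}+r₃e^{iθ₃}=r₁+r₄e^{iθ₄} gives r₂ω₂e^{iθ₂}+r₃ω₃e^{iθ₃}=r₄ω₄e^{iθ₄}.
Eliminating the other unknown: ω₄ = r₂ω₂ sin(θ₂−θ₃) / [r₄ sin(θ₄−θ₃)].
Numerator sine = +0.99572; denominator sine = -0.95213.
Result = 0.0242·4.084·(+0.99572) / (0.0505·(-0.95213)) = -2.0467 rad/s; magnitude 2.0467 rad/s.

2.05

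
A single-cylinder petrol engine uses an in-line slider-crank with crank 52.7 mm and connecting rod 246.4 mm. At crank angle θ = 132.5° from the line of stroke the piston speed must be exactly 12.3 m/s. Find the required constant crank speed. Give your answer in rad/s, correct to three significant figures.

For an in-line slider-crank, |v_piston| = rω|sinθ|·[1 + r cosθ/√(L² − r² sin²θ)].
With r = 0.0527 m, L = 0.2464 m, θ = 132.5°: the bracketed kinematic factor |dx/dθ| = 0.033169 m.
ω = v/|dx/dθ| = 12.3/0.033169 = 370.83 rad/s.

371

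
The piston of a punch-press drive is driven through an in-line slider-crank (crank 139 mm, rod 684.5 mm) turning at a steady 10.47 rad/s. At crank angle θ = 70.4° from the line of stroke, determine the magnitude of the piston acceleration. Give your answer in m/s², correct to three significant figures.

2.68

ω = 10.47 rad/s
x(θ) = r cosθ + √(L² − r² sin²θ); with ω constant, a = ω²·d²x/dθ².
d²x/dθ² = −r cosθ − r²(cos2θ)/√u − r⁴ sin²2θ/(4u^{3/2}),  u = L² − r² sin²θ = 0.451393 m².
Substituting r = 0.139 m, L = 0.6845 m, θ = 70.4°: d²x/dθ² = -0.024465 m.
a = ω²·d²x/dθ² = (10.47)²·(-0.024465) = -2.6819 m/s²;  |a| = 2.6819 m/s².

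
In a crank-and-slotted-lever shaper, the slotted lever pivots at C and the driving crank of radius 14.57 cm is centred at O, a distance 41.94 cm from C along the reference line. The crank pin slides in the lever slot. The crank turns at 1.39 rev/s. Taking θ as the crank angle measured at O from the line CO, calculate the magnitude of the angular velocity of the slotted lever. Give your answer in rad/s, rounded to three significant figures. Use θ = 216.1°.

ω = 8.734 rad/s (from 1.39 rev/s).
Crank pin A relative to C: A = (d + r cosθ, r sinθ); lever angle φ = atan2(r sinθ, d + r cosθ).
Differentiating tanφ: φ̇ = rω(d cosθ + r)/(d² + r² + 2dr cosθ).
d² + r² + 2dr cosθ = |CA|² = 0.0983779 m²;  d cosθ + r = -0.19317 m.
|ω_lever| = |0.1457·8.734·-0.19317| / 0.0983779 = 2.4986 rad/s.

2.50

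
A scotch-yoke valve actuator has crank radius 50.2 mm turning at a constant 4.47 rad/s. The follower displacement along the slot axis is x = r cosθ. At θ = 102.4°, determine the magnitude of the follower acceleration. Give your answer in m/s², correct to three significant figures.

0.215

ω = 4.47 rad/s
x = r cosθ ⇒ ẍ = −rω² cosθ (ω constant).
|a| = rω²|cosθ| = 0.0502·(4.47)²·|cos 102.4°| = 0.21539 m/s².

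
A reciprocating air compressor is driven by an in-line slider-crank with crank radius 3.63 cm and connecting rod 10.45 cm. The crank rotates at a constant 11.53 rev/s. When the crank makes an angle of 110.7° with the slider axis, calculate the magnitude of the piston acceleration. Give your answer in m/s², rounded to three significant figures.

119

ω = 2π·11.5 = 72.45 rad/s
x(θ) = r cosθ + √(L² − r² sin²θ); with ω constant, a = ω²·d²x/dθ².
d²x/dθ² = −r cosθ − r²(cos2θ)/√u − r⁴ sin²2θ/(4u^{3/2}),  u = L² − r² sin²θ = 0.0097672 m².
Substituting r = 0.0363 m, L = 0.1045 m, θ = 110.7°: d²x/dθ² = +0.022636 m.
a = ω²·d²x/dθ² = (72.45)²·(+0.022636) = +118.8 m/s²;  |a| = 118.8 m/s².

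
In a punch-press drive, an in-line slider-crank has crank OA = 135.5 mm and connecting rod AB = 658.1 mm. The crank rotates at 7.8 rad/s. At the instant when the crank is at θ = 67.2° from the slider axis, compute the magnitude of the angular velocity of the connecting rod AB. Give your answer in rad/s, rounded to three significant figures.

ω = 7.8 rad/s
The rod makes angle φ with the slider axis where L sinφ = r sinθ; differentiating, L cosφ·φ̇ = r ω cosθ.
L cosφ = √(L² − r² sin²θ) = 0.64614 m.
|ω_rod| = r ω |cosθ| / √(L² − r² sin²θ) = 0.1355·7.8·0.38752/0.64614 = 0.63387 rad/s.

0.634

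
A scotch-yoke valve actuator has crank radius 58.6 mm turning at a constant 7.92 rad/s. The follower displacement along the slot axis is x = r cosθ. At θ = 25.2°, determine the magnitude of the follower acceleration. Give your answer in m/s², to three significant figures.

ω = 7.92 rad/s
x = r cosθ ⇒ ẍ = −rω² cosθ (ω constant).
|a| = rω²|cosθ| = 0.0586·(7.92)²·|cos 25.2°| = 3.3259 m/s².

3.33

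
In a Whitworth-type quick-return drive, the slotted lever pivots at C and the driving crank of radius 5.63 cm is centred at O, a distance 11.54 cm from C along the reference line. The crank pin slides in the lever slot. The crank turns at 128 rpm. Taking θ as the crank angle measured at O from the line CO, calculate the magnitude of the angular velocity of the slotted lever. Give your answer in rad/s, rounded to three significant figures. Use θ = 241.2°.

ω = 13.4 rad/s (from 128 rpm).
Crank pin A relative to C: A = (d + r cosθ, r sinθ); lever angle φ = atan2(r sinθ, d + r cosθ).
Differentiating tanφ: φ̇ = rω(d cosθ + r)/(d² + r² + 2dr cosθ).
d² + r² + 2dr cosθ = |CA|² = 0.0102269 m²;  d cosθ + r = +0.00070563 m.
|ω_lever| = |0.0563·13.4·+0.00070563| / 0.0102269 = 0.052069 rad/s.

0.0521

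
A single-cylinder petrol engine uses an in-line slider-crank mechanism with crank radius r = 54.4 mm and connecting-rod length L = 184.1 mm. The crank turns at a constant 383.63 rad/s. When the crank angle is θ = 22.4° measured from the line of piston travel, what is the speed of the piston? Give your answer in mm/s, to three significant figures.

ω = 383.6 rad/s
For an in-line slider-crank, x = r cosθ + √(L² − r² sin²θ), so v = −rω sinθ·[1 + r cosθ/√(L² − r² sin²θ)].
With r = 0.0544 m, L = 0.1841 m, θ = 22.4°: √(L² − r² sin²θ) = 0.18293 m.
v = −0.0544·383.6·0.38107·[1 + 0.0544·0.92455/0.18293] = -10.139 m/s.
|v| = 10.139 m/s = 10139 mm/s.

10100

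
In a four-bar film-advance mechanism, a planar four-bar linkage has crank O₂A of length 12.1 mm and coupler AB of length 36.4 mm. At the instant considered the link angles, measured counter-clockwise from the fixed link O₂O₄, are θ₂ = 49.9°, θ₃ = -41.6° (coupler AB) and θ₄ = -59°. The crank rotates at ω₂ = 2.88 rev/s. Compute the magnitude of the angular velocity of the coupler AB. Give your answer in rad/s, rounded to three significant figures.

ω₂ = 18.1 rad/s (from 2.88 rev/s).
Differentiating the loop-closure r₂e^{iθ₂}+r₃e^{iθ₃}=r₁+r₄e^{iθ₄} gives r₂ω₂e^{iθ₂}+r₃ω₃e^{iθ₃}=r₄ω₄e^{iθ₄}.
Eliminating the other unknown: ω₃ = r₂ω₂ sin(θ₄−θ₂) / [r₃ sin(θ₃−θ₄)].
Numerator sine = -0.94609; denominator sine = +0.29904.
Result = 0.0121·18.1·(-0.94609) / (0.0364·(+0.29904)) = -19.031 rad/s; magnitude 19.031 rad/s.

19.0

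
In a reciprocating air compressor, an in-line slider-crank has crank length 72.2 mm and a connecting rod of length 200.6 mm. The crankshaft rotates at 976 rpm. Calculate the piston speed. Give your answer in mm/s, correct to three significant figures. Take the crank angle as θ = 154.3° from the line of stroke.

2150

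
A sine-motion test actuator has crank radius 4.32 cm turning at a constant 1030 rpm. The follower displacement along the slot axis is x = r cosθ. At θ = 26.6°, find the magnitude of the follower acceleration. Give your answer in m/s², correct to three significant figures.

ω = 107.9 rad/s (from 1030 rpm).
x = r cosθ ⇒ ẍ = −rω² cosθ (ω constant).
|a| = rω²|cosθ| = 0.0432·(107.9)²·|cos 26.6°| = 449.39 m/s².

449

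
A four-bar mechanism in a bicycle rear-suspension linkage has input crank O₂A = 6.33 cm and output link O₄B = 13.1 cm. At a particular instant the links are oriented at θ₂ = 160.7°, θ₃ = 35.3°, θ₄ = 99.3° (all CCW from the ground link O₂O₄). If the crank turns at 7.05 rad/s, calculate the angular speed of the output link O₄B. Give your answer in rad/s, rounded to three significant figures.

ω₂ = 7.05 rad/s
Differentiating the loop-closure r₂e^{iθ₂}+r₃e^{iθ₃}=r₁+r₄e^{iθ₄} gives r₂ω₂e^{iθ₂}+r₃ω₃e^{iθ₃}=r₄ω₄e^{iθ₄}.
Eliminating the other unknown: ω₄ = r₂ω₂ sin(θ₂−θ₃) / [r₄ sin(θ₄−θ₃)].
Numerator sine = +0.81513; denominator sine = +0.89879.
Result = 0.0633·7.05·(+0.81513) / (0.131·(+0.89879)) = +3.0895 rad/s; magnitude 3.0895 rad/s.

3.09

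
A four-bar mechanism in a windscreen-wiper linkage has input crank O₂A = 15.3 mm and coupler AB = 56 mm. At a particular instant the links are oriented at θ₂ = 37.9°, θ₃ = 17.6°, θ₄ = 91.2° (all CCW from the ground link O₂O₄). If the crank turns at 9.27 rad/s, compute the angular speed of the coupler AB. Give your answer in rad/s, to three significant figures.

ω₂ = 9.27 rad/s
Differentiating the loop-closure r₂e^{iθ₂}+r₃e^{iθ₃}=r₁+r₄e^{iθ₄} gives r₂ω₂e^{iθ₂}+r₃ω₃e^{iθ₃}=r₄ω₄e^{iθ₄}.
Eliminating the other unknown: ω₃ = r₂ω₂ sin(θ₄−θ₂) / [r₃ sin(θ₃−θ₄)].
Numerator sine = +0.80178; denominator sine = -0.95931.
Result = 0.0153·9.27·(+0.80178) / (0.056·(-0.95931)) = -2.1168 rad/s; magnitude 2.1168 rad/s.

2.12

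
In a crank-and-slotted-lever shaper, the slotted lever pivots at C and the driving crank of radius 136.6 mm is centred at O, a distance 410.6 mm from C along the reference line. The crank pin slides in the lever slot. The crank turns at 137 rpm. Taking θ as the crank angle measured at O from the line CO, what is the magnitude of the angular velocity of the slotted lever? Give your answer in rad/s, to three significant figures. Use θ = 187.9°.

ω = 14.35 rad/s (from 137 rpm).
Crank pin A relative to C: A = (d + r cosθ, r sinθ); lever angle φ = atan2(r sinθ, d + r cosθ).
Differentiating tanφ: φ̇ = rω(d cosθ + r)/(d² + r² + 2dr cosθ).
d² + r² + 2dr cosθ = |CA|² = 0.0761406 m²;  d cosθ + r = -0.2701 m.
|ω_lever| = |0.1366·14.35·-0.2701| / 0.0761406 = 6.9521 rad/s.

6.95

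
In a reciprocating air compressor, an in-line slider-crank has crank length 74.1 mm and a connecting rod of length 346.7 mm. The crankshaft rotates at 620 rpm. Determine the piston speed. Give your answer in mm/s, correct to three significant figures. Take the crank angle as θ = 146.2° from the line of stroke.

2200

ω = 2π·620/60 = 64.93 rad/s
For an in-line slider-crank, x = r cosθ + √(L² − r² sin²θ), so v = −rω sinθ·[1 + r cosθ/√(L² − r² sin²θ)].
With r = 0.0741 m, L = 0.3467 m, θ = 146.2°: √(L² − r² sin²θ) = 0.34424 m.
v = −0.0741·64.93·0.55630·[1 + 0.0741·-0.83098/0.34424] = -2.1976 m/s.
|v| = 2.1976 m/s = 2197.6 mm/s.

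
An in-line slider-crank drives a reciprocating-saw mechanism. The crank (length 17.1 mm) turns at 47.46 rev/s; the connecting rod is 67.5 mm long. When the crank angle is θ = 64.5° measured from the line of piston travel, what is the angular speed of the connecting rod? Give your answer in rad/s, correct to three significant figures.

33.4

ω = 298.2 rad/s (converted from 47.46 rev/s).
The rod makes angle φ with the slider axis where L sinφ = r sinθ; differentiating, L cosφ·φ̇ = r ω cosθ.
L cosφ = √(L² − r² sin²θ) = 0.065712 m.
|ω_rod| = r ω |cosθ| / √(L² − r² sin²θ) = 0.0171·298.2·0.43051/0.065712 = 33.408 rad/s.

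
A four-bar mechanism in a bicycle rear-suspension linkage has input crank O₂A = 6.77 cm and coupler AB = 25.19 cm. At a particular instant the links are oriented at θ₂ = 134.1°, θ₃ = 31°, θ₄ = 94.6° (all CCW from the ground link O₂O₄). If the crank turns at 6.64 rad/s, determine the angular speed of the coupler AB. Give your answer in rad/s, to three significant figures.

ω₂ = 6.64 rad/s
Differentiating the loop-closure r₂e^{iθ₂}+r₃e^{iθ₃}=r₁+r₄e^{iθ₄} gives r₂ω₂e^{iθ₂}+r₃ω₃e^{iθ₃}=r₄ω₄e^{iθ₄}.
Eliminating the other unknown: ω₃ = r₂ω₂ sin(θ₄−θ₂) / [r₃ sin(θ₃−θ₄)].
Numerator sine = -0.63608; denominator sine = -0.89571.
Result = 0.0677·6.64·(-0.63608) / (0.2519·(-0.89571)) = +1.2673 rad/s; magnitude 1.2673 rad/s.

1.27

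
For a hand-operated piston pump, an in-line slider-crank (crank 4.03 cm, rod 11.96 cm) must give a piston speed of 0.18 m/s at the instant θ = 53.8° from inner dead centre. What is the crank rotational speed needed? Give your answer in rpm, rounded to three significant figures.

For an in-line slider-crank, |v_piston| = rω|sinθ|·[1 + r cosθ/√(L² − r² sin²θ)].
With r = 0.0403 m, L = 0.1196 m, θ = 53.8°: the bracketed kinematic factor |dx/dθ| = 0.039246 m.
ω = v/|dx/dθ| = 0.18/0.039246 = 4.5865 rad/s.
N = 60ω/(2π) = 43.798 rpm.

43.8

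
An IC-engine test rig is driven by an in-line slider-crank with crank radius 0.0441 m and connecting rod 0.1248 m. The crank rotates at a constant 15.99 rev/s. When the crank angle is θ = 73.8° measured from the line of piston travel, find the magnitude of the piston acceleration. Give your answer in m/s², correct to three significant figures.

15.3

ω = 2π·16 = 100.5 rad/s
x(θ) = r cosθ + √(L² − r² sin²θ); with ω constant, a = ω²·d²x/dθ².
d²x/dθ² = −r cosθ − r²(cos2θ)/√u − r⁴ sin²2θ/(4u^{3/2}),  u = L² − r² sin²θ = 0.0137816 m².
Substituting r = 0.0441 m, L = 0.1248 m, θ = 73.8°: d²x/dθ² = +0.0015161 m.
a = ω²·d²x/dθ² = (100.5)²·(+0.0015161) = +15.304 m/s²;  |a| = 15.304 m/s².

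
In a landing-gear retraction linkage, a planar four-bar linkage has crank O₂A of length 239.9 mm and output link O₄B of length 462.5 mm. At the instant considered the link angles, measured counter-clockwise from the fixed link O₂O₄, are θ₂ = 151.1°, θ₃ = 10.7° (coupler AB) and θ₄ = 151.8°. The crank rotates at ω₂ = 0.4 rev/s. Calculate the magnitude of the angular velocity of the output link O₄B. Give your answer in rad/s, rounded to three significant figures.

1.32

ω₂ = 2.513 rad/s (from 0.4 rev/s).
Differentiating the loop-closure r₂e^{iθ₂}+r₃e^{iθ₃}=r₁+r₄e^{iθ₄} gives r₂ω₂e^{iθ₂}+r₃ω₃e^{iθ₃}=r₄ω₄e^{iθ₄}.
Eliminating the other unknown: ω₄ = r₂ω₂ sin(θ₂−θ₃) / [r₄ sin(θ₄−θ₃)].
Numerator sine = +0.63742; denominator sine = +0.62796.
Result = 0.2399·2.513·(+0.63742) / (0.4625·(+0.62796)) = +1.3233 rad/s; magnitude 1.3233 rad/s.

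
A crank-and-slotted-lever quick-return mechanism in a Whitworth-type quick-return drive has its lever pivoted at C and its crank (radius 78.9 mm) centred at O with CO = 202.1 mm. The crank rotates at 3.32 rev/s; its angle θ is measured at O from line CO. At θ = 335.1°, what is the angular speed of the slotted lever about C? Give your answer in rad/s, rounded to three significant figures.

5.68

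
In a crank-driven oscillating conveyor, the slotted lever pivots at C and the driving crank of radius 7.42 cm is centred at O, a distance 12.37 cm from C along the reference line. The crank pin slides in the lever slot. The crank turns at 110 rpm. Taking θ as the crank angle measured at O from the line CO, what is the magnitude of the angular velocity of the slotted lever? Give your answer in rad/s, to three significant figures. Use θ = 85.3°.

ω = 11.52 rad/s (from 110 rpm).
Crank pin A relative to C: A = (d + r cosθ, r sinθ); lever angle φ = atan2(r sinθ, d + r cosθ).
Differentiating tanφ: φ̇ = rω(d cosθ + r)/(d² + r² + 2dr cosθ).
d² + r² + 2dr cosθ = |CA|² = 0.0223115 m²;  d cosθ + r = +0.084336 m.
|ω_lever| = |0.0742·11.52·+0.084336| / 0.0223115 = 3.2308 rad/s.

3.23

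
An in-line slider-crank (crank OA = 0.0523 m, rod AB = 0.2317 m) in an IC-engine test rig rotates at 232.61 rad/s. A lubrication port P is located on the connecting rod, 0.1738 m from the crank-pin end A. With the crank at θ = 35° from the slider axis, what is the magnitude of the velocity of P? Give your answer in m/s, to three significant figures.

8.33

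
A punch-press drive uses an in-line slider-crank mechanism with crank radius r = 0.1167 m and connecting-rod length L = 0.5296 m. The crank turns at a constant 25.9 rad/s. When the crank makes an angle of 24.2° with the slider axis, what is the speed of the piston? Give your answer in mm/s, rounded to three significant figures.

ω = 25.9 rad/s
For an in-line slider-crank, x = r cosθ + √(L² − r² sin²θ), so v = −rω sinθ·[1 + r cosθ/√(L² − r² sin²θ)].
With r = 0.1167 m, L = 0.5296 m, θ = 24.2°: √(L² − r² sin²θ) = 0.52744 m.
v = −0.1167·25.9·0.40992·[1 + 0.1167·0.91212/0.52744] = -1.4891 m/s.
|v| = 1.4891 m/s = 1489.1 mm/s.

1490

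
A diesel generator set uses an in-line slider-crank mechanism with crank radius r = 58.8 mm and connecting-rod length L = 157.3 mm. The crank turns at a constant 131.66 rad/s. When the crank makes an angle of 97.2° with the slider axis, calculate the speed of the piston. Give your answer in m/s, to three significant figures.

7.29

ω = 131.7 rad/s
For an in-line slider-crank, x = r cosθ + √(L² − r² sin²θ), so v = −rω sinθ·[1 + r cosθ/√(L² − r² sin²θ)].
With r = 0.0588 m, L = 0.1573 m, θ = 97.2°: √(L² − r² sin²θ) = 0.14608 m.
v = −0.0588·131.7·0.99211·[1 + 0.0588·-0.12533/0.14608] = -7.2931 m/s.
|v| = 7.2931 m/s.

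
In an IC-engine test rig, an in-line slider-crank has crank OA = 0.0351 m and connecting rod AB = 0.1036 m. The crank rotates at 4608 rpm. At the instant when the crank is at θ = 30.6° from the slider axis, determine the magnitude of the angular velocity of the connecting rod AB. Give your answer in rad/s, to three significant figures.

143

ω = 482.5 rad/s (converted from 4608 rpm).
The rod makes angle φ with the slider axis where L sinφ = r sinθ; differentiating, L cosφ·φ̇ = r ω cosθ.
L cosφ = √(L² − r² sin²θ) = 0.10205 m.
|ω_rod| = r ω |cosθ| / √(L² − r² sin²θ) = 0.0351·482.5·0.86074/0.10205 = 142.86 rad/s.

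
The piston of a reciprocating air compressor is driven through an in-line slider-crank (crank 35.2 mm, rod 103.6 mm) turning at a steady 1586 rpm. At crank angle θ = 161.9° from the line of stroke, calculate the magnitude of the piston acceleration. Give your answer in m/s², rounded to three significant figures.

ω = 2π·1586/60 = 166.1 rad/s
x(θ) = r cosθ + √(L² − r² sin²θ); with ω constant, a = ω²·d²x/dθ².
d²x/dθ² = −r cosθ − r²(cos2θ)/√u − r⁴ sin²2θ/(4u^{3/2}),  u = L² − r² sin²θ = 0.0106134 m².
Substituting r = 0.0352 m, L = 0.1036 m, θ = 161.9°: d²x/dθ² = +0.02363 m.
a = ω²·d²x/dθ² = (166.1)²·(+0.02363) = +651.83 m/s²;  |a| = 651.83 m/s².

652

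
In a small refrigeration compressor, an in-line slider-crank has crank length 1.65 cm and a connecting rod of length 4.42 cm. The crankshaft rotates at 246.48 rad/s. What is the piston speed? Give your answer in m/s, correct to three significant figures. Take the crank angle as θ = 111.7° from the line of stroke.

3.22

ω = 246.5 rad/s
For an in-line slider-crank, x = r cosθ + √(L² − r² sin²θ), so v = −rω sinθ·[1 + r cosθ/√(L² − r² sin²θ)].
With r = 0.0165 m, L = 0.0442 m, θ = 111.7°: √(L² − r² sin²θ) = 0.041456 m.
v = −0.0165·246.5·0.92913·[1 + 0.0165·-0.36975/0.041456] = -3.2226 m/s.
|v| = 3.2226 m/s.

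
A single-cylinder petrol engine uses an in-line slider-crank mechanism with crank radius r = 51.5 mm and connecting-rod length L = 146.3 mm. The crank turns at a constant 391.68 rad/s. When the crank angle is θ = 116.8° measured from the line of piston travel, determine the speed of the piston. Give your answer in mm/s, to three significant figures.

ω = 391.7 rad/s
For an in-line slider-crank, x = r cosθ + √(L² − r² sin²θ), so v = −rω sinθ·[1 + r cosθ/√(L² − r² sin²θ)].
With r = 0.0515 m, L = 0.1463 m, θ = 116.8°: √(L² − r² sin²θ) = 0.13889 m.
v = −0.0515·391.7·0.89259·[1 + 0.0515·-0.45088/0.13889] = -14.995 m/s.
|v| = 14.995 m/s = 14995 mm/s.

15000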